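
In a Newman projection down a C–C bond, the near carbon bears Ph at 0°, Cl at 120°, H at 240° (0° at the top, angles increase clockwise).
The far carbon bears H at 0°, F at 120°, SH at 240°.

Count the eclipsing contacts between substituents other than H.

1

Non-H eclipsing pairs: Cl(120°)/F(120°) — 1 interaction.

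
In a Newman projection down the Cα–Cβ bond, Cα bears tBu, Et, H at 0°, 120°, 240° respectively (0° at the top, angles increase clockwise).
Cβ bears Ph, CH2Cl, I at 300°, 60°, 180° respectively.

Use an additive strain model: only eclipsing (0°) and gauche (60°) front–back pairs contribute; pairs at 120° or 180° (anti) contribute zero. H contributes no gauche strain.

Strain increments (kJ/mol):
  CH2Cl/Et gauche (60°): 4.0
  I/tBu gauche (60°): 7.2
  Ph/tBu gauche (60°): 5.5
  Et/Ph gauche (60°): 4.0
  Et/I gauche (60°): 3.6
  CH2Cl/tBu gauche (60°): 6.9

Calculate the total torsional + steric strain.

This conformer (staggered): tBu–Ph gauche, tBu–CH2Cl gauche, Et–CH2Cl gauche, Et–I gauche; 5.5 + 6.9 + 4.0 + 3.6 = 20.0 kJ/mol.

20.0 kJ/mol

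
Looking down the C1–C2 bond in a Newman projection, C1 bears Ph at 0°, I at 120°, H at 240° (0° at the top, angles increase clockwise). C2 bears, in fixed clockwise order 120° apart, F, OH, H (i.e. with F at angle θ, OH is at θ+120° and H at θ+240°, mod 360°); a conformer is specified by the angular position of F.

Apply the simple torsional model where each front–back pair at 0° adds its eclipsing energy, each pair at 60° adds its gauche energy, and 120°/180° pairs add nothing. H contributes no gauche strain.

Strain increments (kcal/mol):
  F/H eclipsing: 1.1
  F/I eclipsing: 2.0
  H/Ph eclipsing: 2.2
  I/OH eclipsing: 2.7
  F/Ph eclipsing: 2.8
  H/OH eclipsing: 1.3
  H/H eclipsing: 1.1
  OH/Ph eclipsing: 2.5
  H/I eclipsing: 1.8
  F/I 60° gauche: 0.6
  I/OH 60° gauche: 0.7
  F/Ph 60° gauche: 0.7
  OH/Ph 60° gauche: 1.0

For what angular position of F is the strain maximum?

F at 0° (eclipsed): Ph–F eclipsed, I–OH eclipsed, H–H eclipsed; 2.8 + 2.7 + 1.1 = 6.6 kcal/mol.
F at 60° (staggered): Ph–F gauche, I–F gauche, I–OH gauche; 0.7 + 0.6 + 0.7 = 2.0 kcal/mol.
F at 120° (eclipsed): Ph–H eclipsed, I–F eclipsed, H–OH eclipsed; 2.2 + 2.0 + 1.3 = 5.5 kcal/mol.
F at 180° (staggered): Ph–OH gauche, I–F gauche; 1.0 + 0.6 = 1.6 kcal/mol.
F at 240° (eclipsed): Ph–OH eclipsed, I–H eclipsed, H–F eclipsed; 2.5 + 1.8 + 1.1 = 5.4 kcal/mol.
F at 300° (staggered): Ph–F gauche, Ph–OH gauche, I–OH gauche; 0.7 + 1.0 + 0.7 = 2.4 kcal/mol.
The maximum (6.6 kcal/mol) occurs with F at 0°.

0°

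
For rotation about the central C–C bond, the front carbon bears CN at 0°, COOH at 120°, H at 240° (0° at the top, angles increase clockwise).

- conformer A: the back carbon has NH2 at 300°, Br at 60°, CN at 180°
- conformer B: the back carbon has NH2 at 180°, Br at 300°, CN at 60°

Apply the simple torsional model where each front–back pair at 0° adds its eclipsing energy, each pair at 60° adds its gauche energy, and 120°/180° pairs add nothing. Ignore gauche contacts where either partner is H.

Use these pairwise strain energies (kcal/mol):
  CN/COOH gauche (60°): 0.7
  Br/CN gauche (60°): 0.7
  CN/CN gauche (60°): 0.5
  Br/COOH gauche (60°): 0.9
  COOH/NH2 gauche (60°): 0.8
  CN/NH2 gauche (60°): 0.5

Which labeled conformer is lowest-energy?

B

A (staggered): CN–NH2 gauche, CN–Br gauche, COOH–Br gauche, COOH–CN gauche; 0.5 + 0.7 + 0.9 + 0.7 = 2.8 kcal/mol.
B (staggered): CN–Br gauche, CN–CN gauche, COOH–NH2 gauche, COOH–CN gauche; 0.7 + 0.5 + 0.8 + 0.7 = 2.7 kcal/mol.
B has the lowest total (2.7 kcal/mol).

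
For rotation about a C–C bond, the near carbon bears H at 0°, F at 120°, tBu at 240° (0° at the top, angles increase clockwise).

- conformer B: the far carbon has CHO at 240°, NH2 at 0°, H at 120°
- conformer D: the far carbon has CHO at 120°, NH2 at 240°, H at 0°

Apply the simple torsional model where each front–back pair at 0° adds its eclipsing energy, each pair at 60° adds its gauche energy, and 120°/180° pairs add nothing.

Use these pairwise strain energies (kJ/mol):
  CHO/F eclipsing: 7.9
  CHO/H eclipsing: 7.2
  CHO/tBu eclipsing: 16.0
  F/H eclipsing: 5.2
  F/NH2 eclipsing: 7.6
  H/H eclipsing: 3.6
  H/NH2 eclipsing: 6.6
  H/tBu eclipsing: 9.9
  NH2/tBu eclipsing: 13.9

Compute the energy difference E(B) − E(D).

B (eclipsed): H(0°)/NH2(0°) eclipsed 6.6; F(120°)/H(120°) eclipsed 5.2; tBu(240°)/CHO(240°) eclipsed 16.0 → 27.8 kJ/mol.
D (eclipsed): H(0°)/H(0°) eclipsed 3.6; F(120°)/CHO(120°) eclipsed 7.9; tBu(240°)/NH2(240°) eclipsed 13.9 → 25.4 kJ/mol.
E(B) − E(D) = 27.8 − 25.4 = +2.4 kJ/mol.

+2.4 kJ/mol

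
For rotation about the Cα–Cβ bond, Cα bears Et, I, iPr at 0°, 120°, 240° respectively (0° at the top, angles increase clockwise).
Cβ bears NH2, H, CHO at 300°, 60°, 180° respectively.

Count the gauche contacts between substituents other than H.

Non-H gauche pairs: Et(0°)/NH2(300°); I(120°)/CHO(180°); iPr(240°)/NH2(300°); iPr(240°)/CHO(180°) — 4 interactions.

4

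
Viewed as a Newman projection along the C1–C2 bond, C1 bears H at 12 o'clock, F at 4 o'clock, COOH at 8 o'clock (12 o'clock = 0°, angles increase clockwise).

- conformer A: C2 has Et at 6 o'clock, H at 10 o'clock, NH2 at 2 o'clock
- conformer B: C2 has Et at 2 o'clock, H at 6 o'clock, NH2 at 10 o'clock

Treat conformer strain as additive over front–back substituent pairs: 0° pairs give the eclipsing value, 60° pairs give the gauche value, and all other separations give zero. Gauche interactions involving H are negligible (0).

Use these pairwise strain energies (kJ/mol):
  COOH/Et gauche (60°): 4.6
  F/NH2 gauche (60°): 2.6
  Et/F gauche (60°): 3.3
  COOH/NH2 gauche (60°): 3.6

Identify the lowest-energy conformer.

B

A (staggered): F–Et gauche, F–NH2 gauche, COOH–Et gauche; 3.3 + 2.6 + 4.6 = 10.5 kJ/mol.
B (staggered): F–Et gauche, COOH–NH2 gauche; 3.3 + 3.6 = 6.9 kJ/mol.
B has the lowest total (6.9 kJ/mol).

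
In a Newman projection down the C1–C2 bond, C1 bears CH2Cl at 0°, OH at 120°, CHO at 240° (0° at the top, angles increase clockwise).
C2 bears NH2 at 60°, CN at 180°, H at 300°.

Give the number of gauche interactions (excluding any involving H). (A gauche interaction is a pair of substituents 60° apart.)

4

Non-H gauche pairs: CH2Cl(0°)/NH2(60°); OH(120°)/NH2(60°); OH(120°)/CN(180°); CHO(240°)/CN(180°) — 4 interactions.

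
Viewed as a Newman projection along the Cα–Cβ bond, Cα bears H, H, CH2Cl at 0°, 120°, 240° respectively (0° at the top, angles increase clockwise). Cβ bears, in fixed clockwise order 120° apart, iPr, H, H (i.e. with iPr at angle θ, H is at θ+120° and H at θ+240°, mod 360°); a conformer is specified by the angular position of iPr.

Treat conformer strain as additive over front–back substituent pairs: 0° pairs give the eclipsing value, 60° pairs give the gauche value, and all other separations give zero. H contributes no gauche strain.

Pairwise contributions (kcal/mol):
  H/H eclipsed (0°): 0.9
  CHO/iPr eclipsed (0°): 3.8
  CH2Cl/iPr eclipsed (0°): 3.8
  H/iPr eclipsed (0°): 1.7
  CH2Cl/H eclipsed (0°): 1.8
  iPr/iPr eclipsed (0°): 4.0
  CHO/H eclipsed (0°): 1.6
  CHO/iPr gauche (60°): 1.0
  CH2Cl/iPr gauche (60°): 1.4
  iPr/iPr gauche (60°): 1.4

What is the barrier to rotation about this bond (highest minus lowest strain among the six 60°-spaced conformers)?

5.6 kcal/mol

iPr at 0° (eclipsed): H–iPr eclipsed, H–H eclipsed, CH2Cl–H eclipsed; 1.7 + 0.9 + 1.8 = 4.4 kcal/mol.
iPr at 60° (staggered): no non-H gauche contacts → 0.0 kcal/mol.
iPr at 120° (eclipsed): H–H eclipsed, H–iPr eclipsed, CH2Cl–H eclipsed; 0.9 + 1.7 + 1.8 = 4.4 kcal/mol.
iPr at 180° (staggered): CH2Cl–iPr gauche; 1.4 = 1.4 kcal/mol.
iPr at 240° (eclipsed): H–H eclipsed, H–H eclipsed, CH2Cl–iPr eclipsed; 0.9 + 0.9 + 3.8 = 5.6 kcal/mol.
iPr at 300° (staggered): CH2Cl–iPr gauche; 1.4 = 1.4 kcal/mol.
Max at 240° (5.6 kcal/mol), min at 60° (0.0 kcal/mol); barrier = 5.6 kcal/mol.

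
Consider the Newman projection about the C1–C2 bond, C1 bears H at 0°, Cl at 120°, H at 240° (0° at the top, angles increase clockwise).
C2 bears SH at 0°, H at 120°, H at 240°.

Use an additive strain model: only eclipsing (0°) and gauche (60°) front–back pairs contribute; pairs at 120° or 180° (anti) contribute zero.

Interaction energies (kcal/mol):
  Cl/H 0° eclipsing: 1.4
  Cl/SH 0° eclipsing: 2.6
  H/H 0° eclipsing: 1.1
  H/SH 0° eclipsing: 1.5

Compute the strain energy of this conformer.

4.0 kcal/mol

This conformer (eclipsed): H–SH eclipsed, Cl–H eclipsed, H–H eclipsed; 1.5 + 1.4 + 1.1 = 4.0 kcal/mol.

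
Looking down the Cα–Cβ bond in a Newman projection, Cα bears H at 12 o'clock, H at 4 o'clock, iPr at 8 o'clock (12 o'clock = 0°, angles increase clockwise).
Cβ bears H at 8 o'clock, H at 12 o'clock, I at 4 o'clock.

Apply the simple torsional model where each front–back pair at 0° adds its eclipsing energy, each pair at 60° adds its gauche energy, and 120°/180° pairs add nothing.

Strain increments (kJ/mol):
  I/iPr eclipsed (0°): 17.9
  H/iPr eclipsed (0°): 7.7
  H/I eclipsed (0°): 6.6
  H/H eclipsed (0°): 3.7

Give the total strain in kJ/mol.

18.0 kJ/mol

This conformer (eclipsed): H–H eclipsed, H–I eclipsed, iPr–H eclipsed; 3.7 + 6.6 + 7.7 = 18.0 kJ/mol.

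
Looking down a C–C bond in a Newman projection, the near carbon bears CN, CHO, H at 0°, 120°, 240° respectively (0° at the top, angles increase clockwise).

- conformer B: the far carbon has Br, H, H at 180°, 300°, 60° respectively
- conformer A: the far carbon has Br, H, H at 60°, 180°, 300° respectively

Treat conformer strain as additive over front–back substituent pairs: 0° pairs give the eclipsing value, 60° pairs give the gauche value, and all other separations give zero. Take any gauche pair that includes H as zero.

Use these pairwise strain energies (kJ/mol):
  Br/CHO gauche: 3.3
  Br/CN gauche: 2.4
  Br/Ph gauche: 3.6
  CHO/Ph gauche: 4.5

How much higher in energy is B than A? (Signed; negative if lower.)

B (staggered): CHO(120°)/Br(180°) gauche 3.3 → 3.3 kJ/mol.
A (staggered): CN(0°)/Br(60°) gauche 2.4; CHO(120°)/Br(60°) gauche 3.3 → 5.7 kJ/mol.
E(B) − E(A) = 3.3 − 5.7 = -2.4 kJ/mol.

-2.4 kJ/mol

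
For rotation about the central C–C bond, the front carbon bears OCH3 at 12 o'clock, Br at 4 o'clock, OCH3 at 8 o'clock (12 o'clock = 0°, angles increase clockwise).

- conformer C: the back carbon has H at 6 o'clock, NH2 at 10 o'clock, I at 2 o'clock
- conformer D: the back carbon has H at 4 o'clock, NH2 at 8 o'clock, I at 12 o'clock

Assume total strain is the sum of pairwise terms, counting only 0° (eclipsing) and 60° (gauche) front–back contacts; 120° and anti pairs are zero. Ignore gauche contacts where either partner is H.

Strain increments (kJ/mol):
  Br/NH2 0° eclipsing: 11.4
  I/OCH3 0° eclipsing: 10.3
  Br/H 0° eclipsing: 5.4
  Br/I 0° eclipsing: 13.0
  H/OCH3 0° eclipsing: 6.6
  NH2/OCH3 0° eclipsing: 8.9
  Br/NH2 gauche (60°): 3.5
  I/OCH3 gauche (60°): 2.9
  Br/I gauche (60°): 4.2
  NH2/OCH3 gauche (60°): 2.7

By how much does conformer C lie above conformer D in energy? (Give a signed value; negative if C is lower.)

C is staggered. OCH3 at 0° is gauche with NH2 at 300° (2.7); OCH3 at 0° is gauche with I at 60° (2.9); Br at 120° is gauche with I at 60° (4.2); OCH3 at 240° is gauche with NH2 at 300° (2.7). Total 12.5 kJ/mol.
D is eclipsed. OCH3 at 0° is eclipsed with I at 0° (10.3); Br at 120° is eclipsed with H at 120° (5.4); OCH3 at 240° is eclipsed with NH2 at 240° (8.9). Total 24.6 kJ/mol.
E(C) − E(D) = 12.5 − 24.6 = -12.1 kJ/mol.

-12.1 kJ/mol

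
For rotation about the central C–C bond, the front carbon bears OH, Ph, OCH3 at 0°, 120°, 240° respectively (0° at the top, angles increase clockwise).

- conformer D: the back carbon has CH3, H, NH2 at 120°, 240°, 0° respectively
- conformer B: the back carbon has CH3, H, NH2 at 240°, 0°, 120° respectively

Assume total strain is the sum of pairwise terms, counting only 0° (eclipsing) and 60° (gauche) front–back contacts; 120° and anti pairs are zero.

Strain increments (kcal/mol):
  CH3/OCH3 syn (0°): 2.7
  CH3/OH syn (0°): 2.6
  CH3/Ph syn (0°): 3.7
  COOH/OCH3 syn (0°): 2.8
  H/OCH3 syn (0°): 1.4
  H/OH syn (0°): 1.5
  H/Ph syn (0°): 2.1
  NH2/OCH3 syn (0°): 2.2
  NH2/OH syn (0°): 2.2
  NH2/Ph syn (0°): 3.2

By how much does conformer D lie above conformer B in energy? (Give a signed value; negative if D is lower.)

-0.1 kcal/mol

D (eclipsed): OH–NH2 eclipsed, Ph–CH3 eclipsed, OCH3–H eclipsed; 2.2 + 3.7 + 1.4 = 7.3 kcal/mol.
B (eclipsed): OH–H eclipsed, Ph–NH2 eclipsed, OCH3–CH3 eclipsed; 1.5 + 3.2 + 2.7 = 7.4 kcal/mol.
E(D) − E(B) = 7.3 − 7.4 = -0.1 kcal/mol.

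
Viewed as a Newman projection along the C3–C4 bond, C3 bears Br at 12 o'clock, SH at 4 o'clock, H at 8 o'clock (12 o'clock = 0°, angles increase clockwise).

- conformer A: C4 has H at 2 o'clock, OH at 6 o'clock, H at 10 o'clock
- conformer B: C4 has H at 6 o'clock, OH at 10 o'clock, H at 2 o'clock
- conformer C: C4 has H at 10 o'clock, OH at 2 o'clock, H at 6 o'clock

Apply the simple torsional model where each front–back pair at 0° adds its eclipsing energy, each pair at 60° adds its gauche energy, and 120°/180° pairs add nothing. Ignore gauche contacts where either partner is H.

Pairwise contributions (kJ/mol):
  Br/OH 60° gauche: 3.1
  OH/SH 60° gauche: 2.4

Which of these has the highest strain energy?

A (staggered): SH–OH gauche; 2.4 = 2.4 kJ/mol.
B (staggered): Br–OH gauche; 3.1 = 3.1 kJ/mol.
C (staggered): Br–OH gauche, SH–OH gauche; 3.1 + 2.4 = 5.5 kJ/mol.
C has the highest total (5.5 kJ/mol).

C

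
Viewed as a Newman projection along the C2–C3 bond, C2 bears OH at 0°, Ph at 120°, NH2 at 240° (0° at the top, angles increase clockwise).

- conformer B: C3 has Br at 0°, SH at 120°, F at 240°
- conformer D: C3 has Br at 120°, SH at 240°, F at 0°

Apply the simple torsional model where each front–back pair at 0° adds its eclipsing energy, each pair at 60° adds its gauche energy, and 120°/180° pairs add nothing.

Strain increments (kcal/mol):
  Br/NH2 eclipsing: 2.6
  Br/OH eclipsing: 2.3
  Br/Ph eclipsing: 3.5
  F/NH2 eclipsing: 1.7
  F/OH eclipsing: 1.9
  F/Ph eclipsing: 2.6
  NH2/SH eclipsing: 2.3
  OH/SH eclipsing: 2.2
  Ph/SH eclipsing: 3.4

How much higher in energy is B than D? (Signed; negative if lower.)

-0.3 kcal/mol

B (eclipsed): OH(0°)/Br(0°) eclipsed 2.3; Ph(120°)/SH(120°) eclipsed 3.4; NH2(240°)/F(240°) eclipsed 1.7 → 7.4 kcal/mol.
D (eclipsed): OH(0°)/F(0°) eclipsed 1.9; Ph(120°)/Br(120°) eclipsed 3.5; NH2(240°)/SH(240°) eclipsed 2.3 → 7.7 kcal/mol.
E(B) − E(D) = 7.4 − 7.7 = -0.3 kcal/mol.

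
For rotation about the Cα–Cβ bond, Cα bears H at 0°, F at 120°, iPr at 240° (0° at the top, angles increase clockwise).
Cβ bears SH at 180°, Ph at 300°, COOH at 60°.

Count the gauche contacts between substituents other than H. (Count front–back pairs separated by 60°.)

4

Non-H gauche pairs: F(120°)/SH(180°); F(120°)/COOH(60°); iPr(240°)/SH(180°); iPr(240°)/Ph(300°) — 4 interactions.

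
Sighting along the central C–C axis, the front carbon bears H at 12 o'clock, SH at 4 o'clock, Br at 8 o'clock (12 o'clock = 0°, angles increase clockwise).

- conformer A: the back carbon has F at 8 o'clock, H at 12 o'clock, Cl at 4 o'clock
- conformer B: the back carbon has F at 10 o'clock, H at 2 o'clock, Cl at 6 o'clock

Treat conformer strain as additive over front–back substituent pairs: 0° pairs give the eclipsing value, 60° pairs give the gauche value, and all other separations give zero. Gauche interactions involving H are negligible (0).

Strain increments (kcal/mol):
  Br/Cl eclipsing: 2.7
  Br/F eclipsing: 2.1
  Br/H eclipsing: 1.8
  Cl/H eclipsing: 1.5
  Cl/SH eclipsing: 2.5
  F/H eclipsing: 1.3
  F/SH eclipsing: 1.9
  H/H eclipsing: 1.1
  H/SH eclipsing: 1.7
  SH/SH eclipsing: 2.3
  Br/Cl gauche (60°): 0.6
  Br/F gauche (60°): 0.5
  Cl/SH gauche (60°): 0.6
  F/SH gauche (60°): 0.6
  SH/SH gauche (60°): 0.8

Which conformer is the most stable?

B

A (eclipsed): H(0°)/H(0°) eclipsed 1.1; SH(120°)/Cl(120°) eclipsed 2.5; Br(240°)/F(240°) eclipsed 2.1 → 5.7 kcal/mol.
B (staggered): SH(120°)/Cl(180°) gauche 0.6; Br(240°)/F(300°) gauche 0.5; Br(240°)/Cl(180°) gauche 0.6 → 1.7 kcal/mol.
B has the lowest total (1.7 kcal/mol).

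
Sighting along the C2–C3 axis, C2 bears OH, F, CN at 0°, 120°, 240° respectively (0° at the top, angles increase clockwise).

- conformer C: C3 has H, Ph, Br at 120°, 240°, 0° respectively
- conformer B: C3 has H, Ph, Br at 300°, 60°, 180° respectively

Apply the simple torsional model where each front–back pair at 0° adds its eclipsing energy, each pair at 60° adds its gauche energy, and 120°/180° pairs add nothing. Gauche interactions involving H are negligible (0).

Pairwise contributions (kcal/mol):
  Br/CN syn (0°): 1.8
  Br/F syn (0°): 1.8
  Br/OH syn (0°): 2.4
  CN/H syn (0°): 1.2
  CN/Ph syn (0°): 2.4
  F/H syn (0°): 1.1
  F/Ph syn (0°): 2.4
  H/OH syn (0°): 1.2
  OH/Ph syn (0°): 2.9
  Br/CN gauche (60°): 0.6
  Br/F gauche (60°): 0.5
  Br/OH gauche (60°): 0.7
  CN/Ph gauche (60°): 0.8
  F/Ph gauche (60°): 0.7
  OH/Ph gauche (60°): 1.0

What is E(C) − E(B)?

+3.1 kcal/mol

C is eclipsed. OH at 0° is eclipsed with Br at 0° (2.4); F at 120° is eclipsed with H at 120° (1.1); CN at 240° is eclipsed with Ph at 240° (2.4). Total 5.9 kcal/mol.
B is staggered. OH at 0° is gauche with Ph at 60° (1.0); F at 120° is gauche with Ph at 60° (0.7); F at 120° is gauche with Br at 180° (0.5); CN at 240° is gauche with Br at 180° (0.6). Total 2.8 kcal/mol.
E(C) − E(B) = 5.9 − 2.8 = +3.1 kcal/mol.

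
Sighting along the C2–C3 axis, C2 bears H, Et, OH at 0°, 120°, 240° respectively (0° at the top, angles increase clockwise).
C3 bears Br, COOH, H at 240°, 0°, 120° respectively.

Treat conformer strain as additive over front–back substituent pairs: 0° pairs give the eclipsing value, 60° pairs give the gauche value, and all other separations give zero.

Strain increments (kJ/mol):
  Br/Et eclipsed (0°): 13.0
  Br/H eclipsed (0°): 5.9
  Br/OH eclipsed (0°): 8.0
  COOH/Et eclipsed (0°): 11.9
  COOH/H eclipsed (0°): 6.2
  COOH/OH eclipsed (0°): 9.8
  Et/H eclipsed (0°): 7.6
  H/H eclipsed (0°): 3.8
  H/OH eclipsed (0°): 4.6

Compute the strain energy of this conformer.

This conformer is eclipsed. H at 0° is eclipsed with COOH at 0° (6.2); Et at 120° is eclipsed with H at 120° (7.6); OH at 240° is eclipsed with Br at 240° (8.0). Total 21.8 kJ/mol.

21.8 kJ/mol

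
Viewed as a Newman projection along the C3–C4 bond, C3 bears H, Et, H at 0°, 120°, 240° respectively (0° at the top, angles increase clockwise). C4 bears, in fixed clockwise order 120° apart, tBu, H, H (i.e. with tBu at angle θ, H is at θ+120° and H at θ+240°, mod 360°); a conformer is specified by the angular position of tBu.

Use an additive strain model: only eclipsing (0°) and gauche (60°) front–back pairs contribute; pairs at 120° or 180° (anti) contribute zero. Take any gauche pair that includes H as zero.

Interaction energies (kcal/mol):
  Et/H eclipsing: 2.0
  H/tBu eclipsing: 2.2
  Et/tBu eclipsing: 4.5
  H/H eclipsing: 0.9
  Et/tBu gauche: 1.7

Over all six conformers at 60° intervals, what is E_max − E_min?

tBu at 0° (eclipsed): H(0°)/tBu(0°) eclipsed 2.2; Et(120°)/H(120°) eclipsed 2.0; H(240°)/H(240°) eclipsed 0.9 → 5.1 kcal/mol.
tBu at 60° (staggered): Et(120°)/tBu(60°) gauche 1.7 → 1.7 kcal/mol.
tBu at 120° (eclipsed): H(0°)/H(0°) eclipsed 0.9; Et(120°)/tBu(120°) eclipsed 4.5; H(240°)/H(240°) eclipsed 0.9 → 6.3 kcal/mol.
tBu at 180° (staggered): Et(120°)/tBu(180°) gauche 1.7 → 1.7 kcal/mol.
tBu at 240° (eclipsed): H(0°)/H(0°) eclipsed 0.9; Et(120°)/H(120°) eclipsed 2.0; H(240°)/tBu(240°) eclipsed 2.2 → 5.1 kcal/mol.
tBu at 300° (staggered): no non-H gauche contacts → 0.0 kcal/mol.
Max at 120° (6.3 kcal/mol), min at 300° (0.0 kcal/mol); barrier = 6.3 kcal/mol.

6.3 kcal/mol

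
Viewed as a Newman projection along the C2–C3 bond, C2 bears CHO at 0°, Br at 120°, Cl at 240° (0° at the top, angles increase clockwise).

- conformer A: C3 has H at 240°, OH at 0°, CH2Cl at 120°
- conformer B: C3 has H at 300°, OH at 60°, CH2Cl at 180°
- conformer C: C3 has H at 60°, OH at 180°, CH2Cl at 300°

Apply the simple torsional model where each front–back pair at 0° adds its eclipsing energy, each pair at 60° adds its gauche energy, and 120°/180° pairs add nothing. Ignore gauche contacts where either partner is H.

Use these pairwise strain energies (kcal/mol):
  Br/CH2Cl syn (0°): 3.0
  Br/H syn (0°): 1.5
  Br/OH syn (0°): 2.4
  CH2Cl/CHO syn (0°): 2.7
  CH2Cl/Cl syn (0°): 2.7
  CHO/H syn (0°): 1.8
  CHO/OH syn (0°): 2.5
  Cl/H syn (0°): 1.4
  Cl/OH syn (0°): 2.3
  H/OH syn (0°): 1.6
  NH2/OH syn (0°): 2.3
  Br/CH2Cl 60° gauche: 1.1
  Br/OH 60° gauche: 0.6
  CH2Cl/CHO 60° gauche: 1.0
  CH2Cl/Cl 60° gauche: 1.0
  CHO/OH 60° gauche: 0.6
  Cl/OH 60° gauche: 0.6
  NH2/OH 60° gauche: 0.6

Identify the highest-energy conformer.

A

A is eclipsed. CHO at 0° is eclipsed with OH at 0° (2.5); Br at 120° is eclipsed with CH2Cl at 120° (3.0); Cl at 240° is eclipsed with H at 240° (1.4). Total 6.9 kcal/mol.
B is staggered. CHO at 0° is gauche with OH at 60° (0.6); Br at 120° is gauche with OH at 60° (0.6); Br at 120° is gauche with CH2Cl at 180° (1.1); Cl at 240° is gauche with CH2Cl at 180° (1.0). Total 3.3 kcal/mol.
C is staggered. CHO at 0° is gauche with CH2Cl at 300° (1.0); Br at 120° is gauche with OH at 180° (0.6); Cl at 240° is gauche with OH at 180° (0.6); Cl at 240° is gauche with CH2Cl at 300° (1.0). Total 3.2 kcal/mol.
A has the highest total (6.9 kcal/mol).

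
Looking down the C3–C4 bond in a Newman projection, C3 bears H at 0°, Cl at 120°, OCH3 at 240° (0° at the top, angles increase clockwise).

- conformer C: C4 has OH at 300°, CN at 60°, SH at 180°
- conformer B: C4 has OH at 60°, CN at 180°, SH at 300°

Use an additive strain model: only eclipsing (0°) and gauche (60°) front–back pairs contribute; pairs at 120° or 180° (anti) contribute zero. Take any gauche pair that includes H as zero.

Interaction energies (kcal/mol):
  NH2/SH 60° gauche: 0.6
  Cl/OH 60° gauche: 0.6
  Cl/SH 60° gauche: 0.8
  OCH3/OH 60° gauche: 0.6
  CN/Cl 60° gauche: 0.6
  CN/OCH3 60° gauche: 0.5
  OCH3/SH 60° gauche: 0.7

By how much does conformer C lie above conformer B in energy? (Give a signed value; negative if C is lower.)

C (staggered): Cl(120°)/CN(60°) gauche 0.6; Cl(120°)/SH(180°) gauche 0.8; OCH3(240°)/OH(300°) gauche 0.6; OCH3(240°)/SH(180°) gauche 0.7 → 2.7 kcal/mol.
B (staggered): Cl(120°)/OH(60°) gauche 0.6; Cl(120°)/CN(180°) gauche 0.6; OCH3(240°)/CN(180°) gauche 0.5; OCH3(240°)/SH(300°) gauche 0.7 → 2.4 kcal/mol.
E(C) − E(B) = 2.7 − 2.4 = +0.3 kcal/mol.

+0.3 kcal/mol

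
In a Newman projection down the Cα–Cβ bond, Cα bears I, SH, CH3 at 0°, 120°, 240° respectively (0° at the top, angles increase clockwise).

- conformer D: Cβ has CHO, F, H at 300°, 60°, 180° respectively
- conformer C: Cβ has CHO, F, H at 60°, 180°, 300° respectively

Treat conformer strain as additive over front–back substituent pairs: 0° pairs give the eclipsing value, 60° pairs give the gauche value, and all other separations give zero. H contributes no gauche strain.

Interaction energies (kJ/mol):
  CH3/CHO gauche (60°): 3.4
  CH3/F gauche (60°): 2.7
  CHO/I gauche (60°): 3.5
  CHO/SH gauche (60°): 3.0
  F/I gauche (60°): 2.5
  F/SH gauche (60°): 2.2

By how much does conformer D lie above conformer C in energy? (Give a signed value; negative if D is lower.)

+0.2 kJ/mol

D (staggered): I(0°)/CHO(300°) gauche 3.5; I(0°)/F(60°) gauche 2.5; SH(120°)/F(60°) gauche 2.2; CH3(240°)/CHO(300°) gauche 3.4 → 11.6 kJ/mol.
C (staggered): I(0°)/CHO(60°) gauche 3.5; SH(120°)/CHO(60°) gauche 3.0; SH(120°)/F(180°) gauche 2.2; CH3(240°)/F(180°) gauche 2.7 → 11.4 kJ/mol.
E(D) − E(C) = 11.6 − 11.4 = +0.2 kJ/mol.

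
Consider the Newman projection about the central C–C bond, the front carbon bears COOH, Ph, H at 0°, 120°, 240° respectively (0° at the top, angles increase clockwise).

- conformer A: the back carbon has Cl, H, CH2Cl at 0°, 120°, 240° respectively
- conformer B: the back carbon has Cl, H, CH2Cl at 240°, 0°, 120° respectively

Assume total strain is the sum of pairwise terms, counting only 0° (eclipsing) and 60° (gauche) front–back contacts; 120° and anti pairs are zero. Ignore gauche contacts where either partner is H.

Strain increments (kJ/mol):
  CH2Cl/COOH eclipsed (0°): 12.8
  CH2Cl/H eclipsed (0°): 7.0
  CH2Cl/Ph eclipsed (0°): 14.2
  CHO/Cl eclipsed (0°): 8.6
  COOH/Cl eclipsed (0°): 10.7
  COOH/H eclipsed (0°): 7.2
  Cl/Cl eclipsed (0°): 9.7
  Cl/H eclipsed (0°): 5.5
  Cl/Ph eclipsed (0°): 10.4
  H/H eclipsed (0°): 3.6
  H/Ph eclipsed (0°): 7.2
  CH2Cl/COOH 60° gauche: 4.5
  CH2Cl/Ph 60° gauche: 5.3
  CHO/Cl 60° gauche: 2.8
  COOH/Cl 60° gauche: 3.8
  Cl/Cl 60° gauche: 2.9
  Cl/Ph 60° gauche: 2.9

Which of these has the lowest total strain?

A (eclipsed): COOH–Cl eclipsed, Ph–H eclipsed, H–CH2Cl eclipsed; 10.7 + 7.2 + 7.0 = 24.9 kJ/mol.
B (eclipsed): COOH–H eclipsed, Ph–CH2Cl eclipsed, H–Cl eclipsed; 7.2 + 14.2 + 5.5 = 26.9 kJ/mol.
A has the lowest total (24.9 kJ/mol).

A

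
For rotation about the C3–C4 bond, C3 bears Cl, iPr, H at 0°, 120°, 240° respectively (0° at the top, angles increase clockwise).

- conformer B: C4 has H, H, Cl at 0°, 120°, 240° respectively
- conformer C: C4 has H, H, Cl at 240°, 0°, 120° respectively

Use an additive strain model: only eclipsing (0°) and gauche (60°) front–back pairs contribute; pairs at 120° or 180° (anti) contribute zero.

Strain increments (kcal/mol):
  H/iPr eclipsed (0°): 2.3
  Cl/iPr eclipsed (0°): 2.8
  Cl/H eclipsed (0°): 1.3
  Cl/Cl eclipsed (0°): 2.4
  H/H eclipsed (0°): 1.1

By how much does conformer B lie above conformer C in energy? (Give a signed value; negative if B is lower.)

B (eclipsed): Cl(0°)/H(0°) eclipsed 1.3; iPr(120°)/H(120°) eclipsed 2.3; H(240°)/Cl(240°) eclipsed 1.3 → 4.9 kcal/mol.
C (eclipsed): Cl(0°)/H(0°) eclipsed 1.3; iPr(120°)/Cl(120°) eclipsed 2.8; H(240°)/H(240°) eclipsed 1.1 → 5.2 kcal/mol.
E(B) − E(C) = 4.9 − 5.2 = -0.3 kcal/mol.

-0.3 kcal/mol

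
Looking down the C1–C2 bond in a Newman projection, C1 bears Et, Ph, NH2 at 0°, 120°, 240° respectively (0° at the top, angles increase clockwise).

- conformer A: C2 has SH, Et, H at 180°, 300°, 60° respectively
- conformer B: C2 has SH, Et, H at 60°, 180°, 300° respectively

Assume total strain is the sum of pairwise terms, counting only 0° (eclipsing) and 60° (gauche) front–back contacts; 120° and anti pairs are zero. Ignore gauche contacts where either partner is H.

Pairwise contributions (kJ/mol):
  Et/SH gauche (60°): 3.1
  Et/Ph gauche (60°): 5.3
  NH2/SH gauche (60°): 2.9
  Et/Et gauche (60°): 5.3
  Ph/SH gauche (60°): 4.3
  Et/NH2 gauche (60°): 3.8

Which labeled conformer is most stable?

A

A is staggered. Et at 0° is gauche with Et at 300° (5.3); Ph at 120° is gauche with SH at 180° (4.3); NH2 at 240° is gauche with SH at 180° (2.9); NH2 at 240° is gauche with Et at 300° (3.8). Total 16.3 kJ/mol.
B is staggered. Et at 0° is gauche with SH at 60° (3.1); Ph at 120° is gauche with SH at 60° (4.3); Ph at 120° is gauche with Et at 180° (5.3); NH2 at 240° is gauche with Et at 180° (3.8). Total 16.5 kJ/mol.
A has the lowest total (16.3 kJ/mol).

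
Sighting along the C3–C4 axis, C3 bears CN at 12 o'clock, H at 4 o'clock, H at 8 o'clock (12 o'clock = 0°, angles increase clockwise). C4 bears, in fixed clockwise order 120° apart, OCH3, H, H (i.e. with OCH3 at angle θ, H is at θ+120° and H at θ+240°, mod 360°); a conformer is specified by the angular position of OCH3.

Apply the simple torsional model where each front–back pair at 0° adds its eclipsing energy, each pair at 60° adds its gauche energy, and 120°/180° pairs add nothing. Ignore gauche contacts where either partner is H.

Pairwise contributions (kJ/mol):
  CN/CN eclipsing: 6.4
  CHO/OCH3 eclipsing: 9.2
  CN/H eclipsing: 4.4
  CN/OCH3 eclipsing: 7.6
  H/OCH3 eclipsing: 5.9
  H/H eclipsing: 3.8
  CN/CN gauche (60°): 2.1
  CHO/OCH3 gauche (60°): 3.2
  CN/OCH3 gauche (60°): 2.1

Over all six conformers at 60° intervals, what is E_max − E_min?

OCH3 at 0° (eclipsed): CN–OCH3 eclipsed, H–H eclipsed, H–H eclipsed; 7.6 + 3.8 + 3.8 = 15.2 kJ/mol.
OCH3 at 60° (staggered): CN–OCH3 gauche; 2.1 = 2.1 kJ/mol.
OCH3 at 120° (eclipsed): CN–H eclipsed, H–OCH3 eclipsed, H–H eclipsed; 4.4 + 5.9 + 3.8 = 14.1 kJ/mol.
OCH3 at 180° (staggered): no non-H gauche contacts → 0.0 kJ/mol.
OCH3 at 240° (eclipsed): CN–H eclipsed, H–H eclipsed, H–OCH3 eclipsed; 4.4 + 3.8 + 5.9 = 14.1 kJ/mol.
OCH3 at 300° (staggered): CN–OCH3 gauche; 2.1 = 2.1 kJ/mol.
Max at 0° (15.2 kJ/mol), min at 180° (0.0 kJ/mol); barrier = 15.2 kJ/mol.

15.2 kJ/mol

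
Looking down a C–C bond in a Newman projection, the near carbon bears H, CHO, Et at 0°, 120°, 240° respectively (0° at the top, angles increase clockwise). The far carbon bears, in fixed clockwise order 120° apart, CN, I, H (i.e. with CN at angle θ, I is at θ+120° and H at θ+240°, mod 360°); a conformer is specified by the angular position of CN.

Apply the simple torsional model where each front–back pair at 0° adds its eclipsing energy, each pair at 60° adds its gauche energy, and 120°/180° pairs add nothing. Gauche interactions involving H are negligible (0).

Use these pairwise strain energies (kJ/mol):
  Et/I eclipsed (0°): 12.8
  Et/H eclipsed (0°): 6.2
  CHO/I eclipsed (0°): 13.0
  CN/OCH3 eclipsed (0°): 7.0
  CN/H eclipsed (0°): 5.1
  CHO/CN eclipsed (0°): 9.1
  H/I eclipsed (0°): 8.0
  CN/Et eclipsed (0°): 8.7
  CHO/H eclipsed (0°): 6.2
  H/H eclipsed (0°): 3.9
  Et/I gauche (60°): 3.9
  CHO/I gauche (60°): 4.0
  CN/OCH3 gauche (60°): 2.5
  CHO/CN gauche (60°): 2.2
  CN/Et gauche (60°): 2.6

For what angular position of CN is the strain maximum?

CN at 0° (eclipsed): H–CN eclipsed, CHO–I eclipsed, Et–H eclipsed; 5.1 + 13.0 + 6.2 = 24.3 kJ/mol.
CN at 60° (staggered): CHO–CN gauche, CHO–I gauche, Et–I gauche; 2.2 + 4.0 + 3.9 = 10.1 kJ/mol.
CN at 120° (eclipsed): H–H eclipsed, CHO–CN eclipsed, Et–I eclipsed; 3.9 + 9.1 + 12.8 = 25.8 kJ/mol.
CN at 180° (staggered): CHO–CN gauche, Et–CN gauche, Et–I gauche; 2.2 + 2.6 + 3.9 = 8.7 kJ/mol.
CN at 240° (eclipsed): H–I eclipsed, CHO–H eclipsed, Et–CN eclipsed; 8.0 + 6.2 + 8.7 = 22.9 kJ/mol.
CN at 300° (staggered): CHO–I gauche, Et–CN gauche; 4.0 + 2.6 = 6.6 kJ/mol.
The maximum (25.8 kJ/mol) occurs with CN at 120°.

120°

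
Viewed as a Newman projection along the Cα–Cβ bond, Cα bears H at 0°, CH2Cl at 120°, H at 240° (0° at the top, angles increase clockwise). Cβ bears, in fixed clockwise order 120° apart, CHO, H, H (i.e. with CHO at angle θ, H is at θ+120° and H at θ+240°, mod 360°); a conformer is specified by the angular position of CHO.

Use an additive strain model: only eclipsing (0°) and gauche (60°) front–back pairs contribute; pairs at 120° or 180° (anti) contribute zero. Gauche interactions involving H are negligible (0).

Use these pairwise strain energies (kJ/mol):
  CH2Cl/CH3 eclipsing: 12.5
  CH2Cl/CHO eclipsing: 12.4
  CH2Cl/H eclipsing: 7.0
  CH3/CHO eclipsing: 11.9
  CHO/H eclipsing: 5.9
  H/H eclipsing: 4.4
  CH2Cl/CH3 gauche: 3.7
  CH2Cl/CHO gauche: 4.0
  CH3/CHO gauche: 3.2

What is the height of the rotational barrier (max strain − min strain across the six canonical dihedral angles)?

21.2 kJ/mol

CHO at 0° is eclipsed. H at 0° is eclipsed with CHO at 0° (5.9); CH2Cl at 120° is eclipsed with H at 120° (7.0); H at 240° is eclipsed with H at 240° (4.4). Total 17.3 kJ/mol.
CHO at 60° is staggered. CH2Cl at 120° is gauche with CHO at 60° (4.0). Total 4.0 kJ/mol.
CHO at 120° is eclipsed. H at 0° is eclipsed with H at 0° (4.4); CH2Cl at 120° is eclipsed with CHO at 120° (12.4); H at 240° is eclipsed with H at 240° (4.4). Total 21.2 kJ/mol.
CHO at 180° is staggered. CH2Cl at 120° is gauche with CHO at 180° (4.0). Total 4.0 kJ/mol.
CHO at 240° is eclipsed. H at 0° is eclipsed with H at 0° (4.4); CH2Cl at 120° is eclipsed with H at 120° (7.0); H at 240° is eclipsed with CHO at 240° (5.9). Total 17.3 kJ/mol.
CHO at 300° (staggered): no non-H gauche contacts → 0.0 kJ/mol.
Max at 120° (21.2 kJ/mol), min at 300° (0.0 kJ/mol); barrier = 21.2 kJ/mol.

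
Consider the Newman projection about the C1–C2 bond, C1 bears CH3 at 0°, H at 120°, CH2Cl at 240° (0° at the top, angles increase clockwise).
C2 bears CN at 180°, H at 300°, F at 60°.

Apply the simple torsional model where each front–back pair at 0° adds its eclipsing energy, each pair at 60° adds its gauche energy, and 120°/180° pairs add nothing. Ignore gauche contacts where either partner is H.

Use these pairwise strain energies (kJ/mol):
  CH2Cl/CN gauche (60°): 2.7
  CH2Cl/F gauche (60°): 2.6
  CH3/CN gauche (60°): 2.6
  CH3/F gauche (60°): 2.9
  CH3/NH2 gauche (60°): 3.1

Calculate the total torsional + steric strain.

5.6 kJ/mol

This conformer (staggered): CH3–F gauche, CH2Cl–CN gauche; 2.9 + 2.7 = 5.6 kJ/mol.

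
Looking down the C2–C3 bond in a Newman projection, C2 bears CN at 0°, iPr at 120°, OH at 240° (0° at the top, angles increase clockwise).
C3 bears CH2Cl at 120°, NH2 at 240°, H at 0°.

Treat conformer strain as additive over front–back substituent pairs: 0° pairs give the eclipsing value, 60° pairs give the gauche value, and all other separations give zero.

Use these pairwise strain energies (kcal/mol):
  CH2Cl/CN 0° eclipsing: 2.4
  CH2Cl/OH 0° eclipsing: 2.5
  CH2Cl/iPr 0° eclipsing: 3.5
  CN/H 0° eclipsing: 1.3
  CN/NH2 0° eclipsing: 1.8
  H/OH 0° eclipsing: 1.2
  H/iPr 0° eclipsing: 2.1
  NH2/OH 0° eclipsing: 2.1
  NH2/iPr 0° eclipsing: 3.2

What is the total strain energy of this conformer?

6.9 kcal/mol

This conformer (eclipsed): CN(0°)/H(0°) eclipsed 1.3; iPr(120°)/CH2Cl(120°) eclipsed 3.5; OH(240°)/NH2(240°) eclipsed 2.1 → 6.9 kcal/mol.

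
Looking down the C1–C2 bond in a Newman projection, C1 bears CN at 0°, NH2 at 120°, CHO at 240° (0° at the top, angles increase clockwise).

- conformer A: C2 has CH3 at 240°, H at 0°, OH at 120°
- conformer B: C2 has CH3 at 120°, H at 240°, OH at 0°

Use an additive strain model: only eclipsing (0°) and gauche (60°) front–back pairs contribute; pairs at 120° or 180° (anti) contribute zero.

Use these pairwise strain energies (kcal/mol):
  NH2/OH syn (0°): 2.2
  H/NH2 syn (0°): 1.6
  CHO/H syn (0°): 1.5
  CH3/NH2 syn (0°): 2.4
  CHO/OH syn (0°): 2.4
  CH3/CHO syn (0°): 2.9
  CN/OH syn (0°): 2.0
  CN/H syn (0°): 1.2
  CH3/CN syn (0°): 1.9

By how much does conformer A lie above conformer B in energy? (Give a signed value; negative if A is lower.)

+0.4 kcal/mol

A (eclipsed): CN(0°)/H(0°) eclipsed 1.2; NH2(120°)/OH(120°) eclipsed 2.2; CHO(240°)/CH3(240°) eclipsed 2.9 → 6.3 kcal/mol.
B (eclipsed): CN(0°)/OH(0°) eclipsed 2.0; NH2(120°)/CH3(120°) eclipsed 2.4; CHO(240°)/H(240°) eclipsed 1.5 → 5.9 kcal/mol.
E(A) − E(B) = 6.3 − 5.9 = +0.4 kcal/mol.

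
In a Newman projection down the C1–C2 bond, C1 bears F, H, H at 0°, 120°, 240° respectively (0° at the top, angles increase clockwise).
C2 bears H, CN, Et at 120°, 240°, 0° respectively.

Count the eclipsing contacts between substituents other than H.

Non-H eclipsing pairs: F(0°)/Et(0°) — 1 interaction.

1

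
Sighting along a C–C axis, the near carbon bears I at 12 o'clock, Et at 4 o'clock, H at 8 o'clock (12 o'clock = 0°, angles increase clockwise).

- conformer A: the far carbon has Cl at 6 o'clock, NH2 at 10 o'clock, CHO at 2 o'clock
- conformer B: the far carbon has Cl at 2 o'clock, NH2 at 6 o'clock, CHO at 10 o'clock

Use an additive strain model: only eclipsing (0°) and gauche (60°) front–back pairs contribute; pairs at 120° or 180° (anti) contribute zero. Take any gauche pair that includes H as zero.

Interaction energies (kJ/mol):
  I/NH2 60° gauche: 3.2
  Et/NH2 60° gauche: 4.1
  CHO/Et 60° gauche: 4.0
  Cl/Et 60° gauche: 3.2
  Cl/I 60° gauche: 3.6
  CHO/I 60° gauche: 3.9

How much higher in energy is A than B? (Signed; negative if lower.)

-0.5 kJ/mol

A (staggered): I(0°)/NH2(300°) gauche 3.2; I(0°)/CHO(60°) gauche 3.9; Et(120°)/Cl(180°) gauche 3.2; Et(120°)/CHO(60°) gauche 4.0 → 14.3 kJ/mol.
B (staggered): I(0°)/Cl(60°) gauche 3.6; I(0°)/CHO(300°) gauche 3.9; Et(120°)/Cl(60°) gauche 3.2; Et(120°)/NH2(180°) gauche 4.1 → 14.8 kJ/mol.
E(A) − E(B) = 14.3 − 14.8 = -0.5 kJ/mol.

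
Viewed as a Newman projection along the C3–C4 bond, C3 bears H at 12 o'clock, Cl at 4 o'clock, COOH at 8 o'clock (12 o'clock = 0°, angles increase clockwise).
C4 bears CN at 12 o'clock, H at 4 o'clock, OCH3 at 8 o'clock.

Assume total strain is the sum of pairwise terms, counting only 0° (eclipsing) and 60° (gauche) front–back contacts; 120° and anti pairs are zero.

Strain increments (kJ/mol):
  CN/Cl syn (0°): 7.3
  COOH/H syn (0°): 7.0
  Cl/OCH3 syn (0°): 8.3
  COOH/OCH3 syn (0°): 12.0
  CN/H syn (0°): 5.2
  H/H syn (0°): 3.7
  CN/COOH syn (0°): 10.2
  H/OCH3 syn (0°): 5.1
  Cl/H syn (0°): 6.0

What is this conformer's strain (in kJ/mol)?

23.2 kJ/mol

This conformer (eclipsed): H(0°)/CN(0°) eclipsed 5.2; Cl(120°)/H(120°) eclipsed 6.0; COOH(240°)/OCH3(240°) eclipsed 12.0 → 23.2 kJ/mol.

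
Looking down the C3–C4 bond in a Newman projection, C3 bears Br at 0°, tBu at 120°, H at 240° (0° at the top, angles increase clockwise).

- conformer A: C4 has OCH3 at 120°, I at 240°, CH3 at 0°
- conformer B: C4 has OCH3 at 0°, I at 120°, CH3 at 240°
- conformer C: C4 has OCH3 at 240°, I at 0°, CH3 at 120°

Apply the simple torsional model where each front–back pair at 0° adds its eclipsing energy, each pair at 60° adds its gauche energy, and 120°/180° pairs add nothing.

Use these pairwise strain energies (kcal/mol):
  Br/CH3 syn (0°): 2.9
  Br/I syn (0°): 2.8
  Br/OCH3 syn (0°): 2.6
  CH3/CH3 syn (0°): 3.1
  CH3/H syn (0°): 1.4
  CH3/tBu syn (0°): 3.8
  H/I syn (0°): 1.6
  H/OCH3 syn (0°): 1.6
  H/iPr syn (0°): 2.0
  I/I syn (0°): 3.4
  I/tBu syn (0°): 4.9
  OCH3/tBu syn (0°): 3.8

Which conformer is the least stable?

B

A (eclipsed): Br(0°)/CH3(0°) eclipsed 2.9; tBu(120°)/OCH3(120°) eclipsed 3.8; H(240°)/I(240°) eclipsed 1.6 → 8.3 kcal/mol.
B (eclipsed): Br(0°)/OCH3(0°) eclipsed 2.6; tBu(120°)/I(120°) eclipsed 4.9; H(240°)/CH3(240°) eclipsed 1.4 → 8.9 kcal/mol.
C (eclipsed): Br(0°)/I(0°) eclipsed 2.8; tBu(120°)/CH3(120°) eclipsed 3.8; H(240°)/OCH3(240°) eclipsed 1.6 → 8.2 kcal/mol.
B has the highest total (8.9 kcal/mol).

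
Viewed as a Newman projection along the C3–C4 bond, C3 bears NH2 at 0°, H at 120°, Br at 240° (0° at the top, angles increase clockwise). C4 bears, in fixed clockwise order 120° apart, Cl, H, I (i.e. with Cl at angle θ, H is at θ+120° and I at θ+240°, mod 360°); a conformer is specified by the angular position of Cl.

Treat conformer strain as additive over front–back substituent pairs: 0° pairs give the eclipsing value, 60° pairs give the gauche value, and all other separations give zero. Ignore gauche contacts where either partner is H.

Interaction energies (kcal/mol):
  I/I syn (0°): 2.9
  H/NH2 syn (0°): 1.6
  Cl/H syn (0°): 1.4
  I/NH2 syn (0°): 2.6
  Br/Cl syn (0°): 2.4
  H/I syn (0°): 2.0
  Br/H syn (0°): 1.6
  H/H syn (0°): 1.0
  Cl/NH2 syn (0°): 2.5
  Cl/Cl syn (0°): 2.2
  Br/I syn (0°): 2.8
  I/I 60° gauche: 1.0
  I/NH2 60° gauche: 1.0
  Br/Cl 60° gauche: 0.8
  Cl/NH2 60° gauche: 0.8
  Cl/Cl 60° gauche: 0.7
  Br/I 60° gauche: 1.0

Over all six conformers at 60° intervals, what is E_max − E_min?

Cl at 0° (eclipsed): NH2(0°)/Cl(0°) eclipsed 2.5; H(120°)/H(120°) eclipsed 1.0; Br(240°)/I(240°) eclipsed 2.8 → 6.3 kcal/mol.
Cl at 60° (staggered): NH2(0°)/Cl(60°) gauche 0.8; NH2(0°)/I(300°) gauche 1.0; Br(240°)/I(300°) gauche 1.0 → 2.8 kcal/mol.
Cl at 120° (eclipsed): NH2(0°)/I(0°) eclipsed 2.6; H(120°)/Cl(120°) eclipsed 1.4; Br(240°)/H(240°) eclipsed 1.6 → 5.6 kcal/mol.
Cl at 180° (staggered): NH2(0°)/I(60°) gauche 1.0; Br(240°)/Cl(180°) gauche 0.8 → 1.8 kcal/mol.
Cl at 240° (eclipsed): NH2(0°)/H(0°) eclipsed 1.6; H(120°)/I(120°) eclipsed 2.0; Br(240°)/Cl(240°) eclipsed 2.4 → 6.0 kcal/mol.
Cl at 300° (staggered): NH2(0°)/Cl(300°) gauche 0.8; Br(240°)/Cl(300°) gauche 0.8; Br(240°)/I(180°) gauche 1.0 → 2.6 kcal/mol.
Max at 0° (6.3 kcal/mol), min at 180° (1.8 kcal/mol); barrier = 4.5 kcal/mol.

4.5 kcal/mol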